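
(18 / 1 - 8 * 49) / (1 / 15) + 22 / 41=-229988 / 41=-5609.46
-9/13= -0.69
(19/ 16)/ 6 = 19/ 96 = 0.20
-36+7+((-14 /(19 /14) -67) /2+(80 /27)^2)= -58.88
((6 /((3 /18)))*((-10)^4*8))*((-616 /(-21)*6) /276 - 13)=-818880000 /23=-35603478.26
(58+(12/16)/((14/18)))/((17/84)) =4953/17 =291.35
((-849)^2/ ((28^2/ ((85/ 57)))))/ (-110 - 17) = -20422695/ 1891792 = -10.80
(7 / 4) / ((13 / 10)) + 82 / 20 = 354 / 65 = 5.45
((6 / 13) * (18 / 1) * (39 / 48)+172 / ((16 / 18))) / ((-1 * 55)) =-801 / 220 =-3.64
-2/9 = -0.22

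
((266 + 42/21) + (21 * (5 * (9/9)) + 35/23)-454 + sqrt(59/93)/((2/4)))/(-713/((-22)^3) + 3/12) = -19464544/77625 + 21296 * sqrt(5487)/313875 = -245.73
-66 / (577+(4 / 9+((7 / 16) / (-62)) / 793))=-467273664 / 4088251169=-0.11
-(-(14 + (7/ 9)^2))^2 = -1399489/ 6561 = -213.30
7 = 7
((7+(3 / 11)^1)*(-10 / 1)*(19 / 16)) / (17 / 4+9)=-3800 / 583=-6.52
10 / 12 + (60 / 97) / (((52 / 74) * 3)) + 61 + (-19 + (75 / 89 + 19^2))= 272695897 / 673374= 404.97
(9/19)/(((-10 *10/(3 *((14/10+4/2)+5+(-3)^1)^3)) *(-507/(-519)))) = -91939293/40137500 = -2.29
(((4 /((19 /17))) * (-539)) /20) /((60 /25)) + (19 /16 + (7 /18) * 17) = -88619 /2736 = -32.39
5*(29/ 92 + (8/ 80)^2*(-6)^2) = 1553/ 460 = 3.38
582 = 582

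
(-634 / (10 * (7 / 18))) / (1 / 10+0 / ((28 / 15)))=-11412 / 7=-1630.29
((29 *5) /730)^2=841 /21316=0.04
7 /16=0.44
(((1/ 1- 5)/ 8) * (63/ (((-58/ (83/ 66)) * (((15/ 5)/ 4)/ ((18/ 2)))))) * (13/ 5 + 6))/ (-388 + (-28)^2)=24983/ 140360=0.18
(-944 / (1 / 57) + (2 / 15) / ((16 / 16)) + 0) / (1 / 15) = -807118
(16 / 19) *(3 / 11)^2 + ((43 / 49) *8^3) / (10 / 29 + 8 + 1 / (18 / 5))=52.17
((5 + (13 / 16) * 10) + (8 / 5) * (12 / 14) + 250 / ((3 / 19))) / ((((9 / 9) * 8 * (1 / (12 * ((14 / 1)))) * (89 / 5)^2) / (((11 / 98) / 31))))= 73819735 / 192511984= 0.38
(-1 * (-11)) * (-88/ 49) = -968/ 49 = -19.76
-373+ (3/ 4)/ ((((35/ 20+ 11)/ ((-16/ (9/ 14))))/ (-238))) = -221/ 9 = -24.56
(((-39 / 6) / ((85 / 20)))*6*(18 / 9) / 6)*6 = -312 / 17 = -18.35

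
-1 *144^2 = -20736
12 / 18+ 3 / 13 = 35 / 39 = 0.90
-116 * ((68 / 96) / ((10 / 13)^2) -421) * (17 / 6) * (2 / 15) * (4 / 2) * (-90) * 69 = -11424348653 / 50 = -228486973.06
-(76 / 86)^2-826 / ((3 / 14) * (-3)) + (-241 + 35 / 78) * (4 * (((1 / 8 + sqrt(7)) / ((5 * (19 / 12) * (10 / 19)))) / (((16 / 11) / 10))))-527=9668408407 / 17306640-206393 * sqrt(7) / 130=-3641.84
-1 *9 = -9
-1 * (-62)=62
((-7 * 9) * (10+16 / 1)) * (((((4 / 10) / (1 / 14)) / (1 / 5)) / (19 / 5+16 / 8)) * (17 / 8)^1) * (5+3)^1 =-3898440 / 29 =-134428.97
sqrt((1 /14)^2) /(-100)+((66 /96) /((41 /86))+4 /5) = 64327 /28700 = 2.24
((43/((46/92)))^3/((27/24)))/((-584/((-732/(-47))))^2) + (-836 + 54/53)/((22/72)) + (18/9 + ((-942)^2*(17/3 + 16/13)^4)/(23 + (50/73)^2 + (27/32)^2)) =19333563450179463036976889552326/232780531698494595192663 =83054898.57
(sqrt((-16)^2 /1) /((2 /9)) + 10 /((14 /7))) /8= 77 /8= 9.62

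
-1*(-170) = 170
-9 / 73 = -0.12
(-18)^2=324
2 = 2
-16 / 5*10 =-32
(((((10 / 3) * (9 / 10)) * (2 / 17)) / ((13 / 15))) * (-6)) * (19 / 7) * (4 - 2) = -20520 / 1547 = -13.26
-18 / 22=-9 / 11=-0.82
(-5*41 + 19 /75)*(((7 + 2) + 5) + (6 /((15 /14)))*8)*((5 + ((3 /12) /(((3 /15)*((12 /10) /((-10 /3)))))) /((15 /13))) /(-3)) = 16177546 /2025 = 7988.91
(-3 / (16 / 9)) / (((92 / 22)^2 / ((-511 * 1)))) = 1669437 / 33856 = 49.31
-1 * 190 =-190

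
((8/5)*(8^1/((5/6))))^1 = 15.36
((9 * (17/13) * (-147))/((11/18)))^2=163893806244/20449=8014758.97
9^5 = 59049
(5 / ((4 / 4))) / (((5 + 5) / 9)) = 9 / 2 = 4.50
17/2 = 8.50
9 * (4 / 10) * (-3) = -54 / 5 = -10.80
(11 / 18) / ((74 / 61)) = 671 / 1332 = 0.50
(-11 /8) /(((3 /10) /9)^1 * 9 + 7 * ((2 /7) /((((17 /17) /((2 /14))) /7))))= -55 /92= -0.60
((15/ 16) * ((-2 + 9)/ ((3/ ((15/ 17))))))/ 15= 35/ 272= 0.13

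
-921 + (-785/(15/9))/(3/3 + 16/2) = -2920/3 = -973.33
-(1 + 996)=-997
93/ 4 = 23.25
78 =78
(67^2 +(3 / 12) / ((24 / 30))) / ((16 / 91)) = 25532.96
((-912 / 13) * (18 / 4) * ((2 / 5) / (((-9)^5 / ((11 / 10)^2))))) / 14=4598 / 24877125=0.00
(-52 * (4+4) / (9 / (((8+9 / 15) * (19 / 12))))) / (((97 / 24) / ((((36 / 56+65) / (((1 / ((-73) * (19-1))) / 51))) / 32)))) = 21407412.30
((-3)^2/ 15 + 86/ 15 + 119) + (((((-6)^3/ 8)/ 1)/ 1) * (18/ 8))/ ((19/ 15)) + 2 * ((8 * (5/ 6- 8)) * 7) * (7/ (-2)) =2886.71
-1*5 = -5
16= 16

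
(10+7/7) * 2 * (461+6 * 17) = 12386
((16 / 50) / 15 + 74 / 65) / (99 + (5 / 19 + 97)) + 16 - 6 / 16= 206656253 / 13221000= 15.63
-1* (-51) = 51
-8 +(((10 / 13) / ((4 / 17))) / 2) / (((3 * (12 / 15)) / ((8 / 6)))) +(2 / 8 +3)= -899 / 234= -3.84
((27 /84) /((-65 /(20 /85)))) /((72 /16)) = -2 /7735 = -0.00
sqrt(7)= 2.65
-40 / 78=-20 / 39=-0.51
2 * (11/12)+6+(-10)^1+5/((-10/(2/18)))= -2.22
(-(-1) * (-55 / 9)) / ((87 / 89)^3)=-38773295 / 5926527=-6.54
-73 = -73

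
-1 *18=-18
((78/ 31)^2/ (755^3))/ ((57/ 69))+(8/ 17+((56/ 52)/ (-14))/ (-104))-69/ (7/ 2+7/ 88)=-71323544088915527627/ 3792824531028897000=-18.80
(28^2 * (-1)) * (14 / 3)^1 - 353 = -12035 / 3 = -4011.67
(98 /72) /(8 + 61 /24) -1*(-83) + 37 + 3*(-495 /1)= -1035937 /759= -1364.87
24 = 24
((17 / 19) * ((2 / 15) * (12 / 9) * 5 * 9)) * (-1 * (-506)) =68816 / 19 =3621.89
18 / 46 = 9 / 23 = 0.39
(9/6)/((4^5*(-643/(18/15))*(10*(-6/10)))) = 0.00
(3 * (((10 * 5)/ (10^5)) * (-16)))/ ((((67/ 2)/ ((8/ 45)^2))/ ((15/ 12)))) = -32/ 1130625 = -0.00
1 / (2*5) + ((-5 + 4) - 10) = -109 / 10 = -10.90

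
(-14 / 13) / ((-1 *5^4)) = 14 / 8125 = 0.00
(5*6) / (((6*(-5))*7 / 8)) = -8 / 7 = -1.14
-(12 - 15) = 3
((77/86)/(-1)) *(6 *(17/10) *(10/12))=-1309/172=-7.61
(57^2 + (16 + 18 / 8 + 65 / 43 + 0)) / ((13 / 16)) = 2248908 / 559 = 4023.09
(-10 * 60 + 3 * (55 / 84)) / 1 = -16745 / 28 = -598.04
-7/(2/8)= -28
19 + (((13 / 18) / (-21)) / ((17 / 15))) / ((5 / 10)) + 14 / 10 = 108917 / 5355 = 20.34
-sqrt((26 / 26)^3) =-1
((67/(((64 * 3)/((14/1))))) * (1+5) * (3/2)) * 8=1407/4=351.75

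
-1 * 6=-6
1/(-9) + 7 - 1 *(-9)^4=-58987/9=-6554.11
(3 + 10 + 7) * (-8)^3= -10240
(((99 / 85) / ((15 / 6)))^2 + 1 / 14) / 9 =729481 / 22758750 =0.03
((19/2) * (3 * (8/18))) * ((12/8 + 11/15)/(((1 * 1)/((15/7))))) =1273/21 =60.62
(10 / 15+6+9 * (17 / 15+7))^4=2059810521616 / 50625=40687615.24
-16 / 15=-1.07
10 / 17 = 0.59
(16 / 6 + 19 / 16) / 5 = 37 / 48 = 0.77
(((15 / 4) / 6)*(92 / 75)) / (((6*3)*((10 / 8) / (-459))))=-391 / 25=-15.64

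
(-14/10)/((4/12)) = -21/5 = -4.20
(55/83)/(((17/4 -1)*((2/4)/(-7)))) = -3080/1079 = -2.85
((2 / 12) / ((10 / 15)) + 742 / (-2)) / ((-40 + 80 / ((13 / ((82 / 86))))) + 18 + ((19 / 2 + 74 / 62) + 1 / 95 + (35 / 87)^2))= 18478927572885 / 262490994586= 70.40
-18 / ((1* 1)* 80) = -9 / 40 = -0.22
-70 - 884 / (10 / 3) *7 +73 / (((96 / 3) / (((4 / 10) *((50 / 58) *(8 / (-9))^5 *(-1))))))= -16490301472 / 8562105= -1925.96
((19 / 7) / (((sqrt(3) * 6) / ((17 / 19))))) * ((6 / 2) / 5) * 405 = 459 * sqrt(3) / 14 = 56.79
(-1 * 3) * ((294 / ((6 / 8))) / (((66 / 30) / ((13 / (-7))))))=10920 / 11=992.73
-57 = -57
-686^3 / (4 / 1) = -80707214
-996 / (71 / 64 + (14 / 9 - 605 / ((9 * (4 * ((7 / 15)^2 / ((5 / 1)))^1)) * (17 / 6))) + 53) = 477888768 / 38631521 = 12.37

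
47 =47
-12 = -12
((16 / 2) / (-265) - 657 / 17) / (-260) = 174241 / 1171300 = 0.15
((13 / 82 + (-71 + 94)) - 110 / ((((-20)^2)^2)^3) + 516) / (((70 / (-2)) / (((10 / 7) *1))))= -9054412799999999549 / 411443200000000000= -22.01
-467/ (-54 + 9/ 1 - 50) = 467/ 95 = 4.92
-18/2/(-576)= 1/64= 0.02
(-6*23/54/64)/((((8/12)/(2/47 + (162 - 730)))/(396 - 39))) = 36530739/3008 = 12144.53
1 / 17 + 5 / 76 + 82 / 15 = 5.59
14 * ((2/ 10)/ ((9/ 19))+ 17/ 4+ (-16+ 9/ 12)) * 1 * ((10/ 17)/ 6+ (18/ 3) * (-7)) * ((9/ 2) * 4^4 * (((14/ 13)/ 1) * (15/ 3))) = 1501165568/ 39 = 38491424.82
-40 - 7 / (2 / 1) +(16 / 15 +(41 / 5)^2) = 3721 / 150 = 24.81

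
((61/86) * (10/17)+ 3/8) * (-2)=-4633/2924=-1.58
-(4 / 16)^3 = -1 / 64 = -0.02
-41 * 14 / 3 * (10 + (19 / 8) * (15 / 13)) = -380275 / 156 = -2437.66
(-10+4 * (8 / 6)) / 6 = -7 / 9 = -0.78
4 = 4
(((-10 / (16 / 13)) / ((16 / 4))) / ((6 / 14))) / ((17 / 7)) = -3185 / 1632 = -1.95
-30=-30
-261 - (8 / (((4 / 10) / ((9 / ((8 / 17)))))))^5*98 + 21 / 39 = -166896261336119801 / 208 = -802385871808268.27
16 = 16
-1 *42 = -42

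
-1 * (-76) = 76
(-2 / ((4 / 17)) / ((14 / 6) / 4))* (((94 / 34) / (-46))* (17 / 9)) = 799 / 483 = 1.65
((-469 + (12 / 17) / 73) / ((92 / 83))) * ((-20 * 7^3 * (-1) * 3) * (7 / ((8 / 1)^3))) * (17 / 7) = -289120.23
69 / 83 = 0.83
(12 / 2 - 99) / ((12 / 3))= -93 / 4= -23.25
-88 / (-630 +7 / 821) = 72248 / 517223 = 0.14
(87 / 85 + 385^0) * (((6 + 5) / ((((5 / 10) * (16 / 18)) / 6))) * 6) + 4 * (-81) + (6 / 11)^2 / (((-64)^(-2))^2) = 51353492112 / 10285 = 4993047.36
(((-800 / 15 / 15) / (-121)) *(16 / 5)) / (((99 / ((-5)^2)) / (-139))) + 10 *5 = 46.70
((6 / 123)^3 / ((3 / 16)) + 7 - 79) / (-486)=7443404 / 50243409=0.15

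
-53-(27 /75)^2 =-33206 /625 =-53.13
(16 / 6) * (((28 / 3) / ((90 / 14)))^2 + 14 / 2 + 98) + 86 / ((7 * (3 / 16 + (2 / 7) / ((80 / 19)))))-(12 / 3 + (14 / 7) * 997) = -13012114046 / 7818525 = -1664.27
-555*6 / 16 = -1665 / 8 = -208.12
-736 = -736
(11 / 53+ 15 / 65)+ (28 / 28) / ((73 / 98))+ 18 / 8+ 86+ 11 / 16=73005719 / 804752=90.72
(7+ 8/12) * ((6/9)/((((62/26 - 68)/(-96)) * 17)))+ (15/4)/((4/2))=805633/348024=2.31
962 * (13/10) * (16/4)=25012/5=5002.40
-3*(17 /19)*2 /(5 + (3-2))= -17 /19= -0.89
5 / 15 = 1 / 3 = 0.33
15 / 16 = 0.94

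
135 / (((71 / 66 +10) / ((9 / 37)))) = 80190 / 27047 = 2.96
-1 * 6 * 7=-42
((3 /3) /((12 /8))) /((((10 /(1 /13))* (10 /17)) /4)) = 0.03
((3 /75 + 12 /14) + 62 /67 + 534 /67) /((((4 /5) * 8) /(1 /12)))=38273 /300160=0.13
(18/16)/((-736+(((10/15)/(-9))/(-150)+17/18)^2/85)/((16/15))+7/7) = -1673055000/1024638594071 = -0.00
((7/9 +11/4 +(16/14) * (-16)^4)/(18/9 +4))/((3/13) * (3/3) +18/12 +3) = 245378341/92988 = 2638.82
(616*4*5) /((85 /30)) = 73920 /17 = 4348.24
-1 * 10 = -10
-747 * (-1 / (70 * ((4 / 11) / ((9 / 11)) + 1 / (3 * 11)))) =73953 / 3290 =22.48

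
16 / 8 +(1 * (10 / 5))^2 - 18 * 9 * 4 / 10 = -294 / 5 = -58.80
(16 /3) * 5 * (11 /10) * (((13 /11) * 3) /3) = 104 /3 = 34.67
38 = 38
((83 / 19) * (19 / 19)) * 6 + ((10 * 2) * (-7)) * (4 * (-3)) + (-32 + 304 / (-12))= 1648.88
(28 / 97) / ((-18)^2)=7 / 7857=0.00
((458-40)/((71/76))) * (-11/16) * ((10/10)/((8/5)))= -218405/1136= -192.26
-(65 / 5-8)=-5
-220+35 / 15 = -653 / 3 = -217.67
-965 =-965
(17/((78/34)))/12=289/468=0.62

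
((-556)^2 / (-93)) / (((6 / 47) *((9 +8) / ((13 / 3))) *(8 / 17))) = -11805131 / 837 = -14104.10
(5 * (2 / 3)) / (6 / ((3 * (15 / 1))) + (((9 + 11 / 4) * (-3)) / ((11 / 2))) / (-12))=4400 / 881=4.99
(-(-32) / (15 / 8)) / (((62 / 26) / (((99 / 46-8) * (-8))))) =3580928 / 10695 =334.82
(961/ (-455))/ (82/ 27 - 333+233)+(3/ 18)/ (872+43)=7182011/ 326981655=0.02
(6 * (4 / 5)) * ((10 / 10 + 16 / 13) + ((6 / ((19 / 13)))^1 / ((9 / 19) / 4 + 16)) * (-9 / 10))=3824952 / 398125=9.61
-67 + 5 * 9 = -22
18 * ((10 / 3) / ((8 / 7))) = 52.50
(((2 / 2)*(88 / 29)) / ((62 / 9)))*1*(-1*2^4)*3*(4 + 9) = -247104 / 899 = -274.87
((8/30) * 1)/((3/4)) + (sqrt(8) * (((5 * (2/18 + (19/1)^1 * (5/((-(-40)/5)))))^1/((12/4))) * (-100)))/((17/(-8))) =16/45 + 863000 * sqrt(2)/459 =2659.32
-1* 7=-7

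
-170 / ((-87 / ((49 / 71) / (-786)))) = -0.00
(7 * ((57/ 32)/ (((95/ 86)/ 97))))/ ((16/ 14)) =613137/ 640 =958.03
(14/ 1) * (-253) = -3542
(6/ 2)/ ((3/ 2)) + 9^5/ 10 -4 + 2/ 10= 59031/ 10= 5903.10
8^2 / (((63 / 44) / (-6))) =-5632 / 21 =-268.19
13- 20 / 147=1891 / 147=12.86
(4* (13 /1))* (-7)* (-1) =364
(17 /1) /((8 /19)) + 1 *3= 347 /8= 43.38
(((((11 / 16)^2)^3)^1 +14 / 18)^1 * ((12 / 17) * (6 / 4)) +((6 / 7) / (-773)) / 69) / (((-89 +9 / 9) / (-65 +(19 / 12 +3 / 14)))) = 88128463266560449 / 131191636582465536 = 0.67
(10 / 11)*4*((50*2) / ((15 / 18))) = 4800 / 11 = 436.36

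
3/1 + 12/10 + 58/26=6.43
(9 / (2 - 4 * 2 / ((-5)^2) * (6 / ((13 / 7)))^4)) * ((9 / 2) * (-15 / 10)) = 173508075 / 93862072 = 1.85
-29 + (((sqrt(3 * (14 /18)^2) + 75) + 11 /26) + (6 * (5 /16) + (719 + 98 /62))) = 7 * sqrt(3) /9 + 2478865 /3224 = 770.23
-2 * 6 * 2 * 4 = -96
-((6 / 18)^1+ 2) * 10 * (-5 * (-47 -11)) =-6766.67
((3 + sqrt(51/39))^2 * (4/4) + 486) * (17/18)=475.22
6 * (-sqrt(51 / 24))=-3 * sqrt(34) / 2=-8.75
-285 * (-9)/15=171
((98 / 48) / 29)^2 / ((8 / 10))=12005 / 1937664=0.01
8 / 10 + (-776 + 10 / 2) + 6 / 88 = -169429 / 220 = -770.13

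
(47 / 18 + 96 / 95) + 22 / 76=176 / 45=3.91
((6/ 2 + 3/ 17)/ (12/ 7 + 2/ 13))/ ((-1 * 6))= -819/ 2890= -0.28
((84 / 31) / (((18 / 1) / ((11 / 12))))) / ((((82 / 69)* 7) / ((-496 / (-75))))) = 1012 / 9225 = 0.11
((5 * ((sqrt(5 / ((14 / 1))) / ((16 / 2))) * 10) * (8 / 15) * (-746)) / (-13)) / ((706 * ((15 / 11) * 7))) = 0.02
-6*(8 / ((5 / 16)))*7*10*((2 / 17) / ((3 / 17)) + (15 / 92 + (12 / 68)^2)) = -61523840 / 6647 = -9255.88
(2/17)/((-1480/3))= -3/12580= -0.00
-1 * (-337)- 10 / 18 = 3028 / 9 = 336.44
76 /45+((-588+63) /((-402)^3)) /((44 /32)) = 251438743 /148877685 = 1.69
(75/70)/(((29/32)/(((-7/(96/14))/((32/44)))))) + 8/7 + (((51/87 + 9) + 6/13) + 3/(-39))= 199597/21112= 9.45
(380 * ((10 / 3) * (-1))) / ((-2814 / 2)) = 3800 / 4221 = 0.90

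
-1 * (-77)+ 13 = 90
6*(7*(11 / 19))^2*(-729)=-25933446 / 361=-71837.80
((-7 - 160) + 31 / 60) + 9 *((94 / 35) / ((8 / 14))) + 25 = -5951 / 60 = -99.18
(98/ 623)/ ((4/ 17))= 0.67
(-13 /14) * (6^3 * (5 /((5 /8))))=-11232 /7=-1604.57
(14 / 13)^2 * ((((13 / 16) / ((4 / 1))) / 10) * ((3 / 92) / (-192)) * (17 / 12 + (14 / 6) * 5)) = -7693 / 146964480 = -0.00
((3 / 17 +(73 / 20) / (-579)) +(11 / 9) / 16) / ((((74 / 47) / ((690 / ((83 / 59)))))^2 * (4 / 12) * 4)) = 35538582412718445 / 1980367713344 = 17945.45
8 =8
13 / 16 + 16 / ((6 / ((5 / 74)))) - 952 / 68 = -23101 / 1776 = -13.01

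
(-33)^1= -33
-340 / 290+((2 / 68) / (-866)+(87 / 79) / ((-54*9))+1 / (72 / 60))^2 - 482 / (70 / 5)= -251575481302411899925 / 7206325527299372208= -34.91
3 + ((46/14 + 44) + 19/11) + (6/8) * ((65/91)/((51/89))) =39605/748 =52.95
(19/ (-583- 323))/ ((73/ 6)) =-19/ 11023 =-0.00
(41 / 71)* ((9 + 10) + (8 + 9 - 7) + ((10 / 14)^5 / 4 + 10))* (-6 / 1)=-135.29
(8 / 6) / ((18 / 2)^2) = 4 / 243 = 0.02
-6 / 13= -0.46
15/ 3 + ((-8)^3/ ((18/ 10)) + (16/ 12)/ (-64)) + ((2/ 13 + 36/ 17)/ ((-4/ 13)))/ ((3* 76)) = -12999995/ 46512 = -279.50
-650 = -650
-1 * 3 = -3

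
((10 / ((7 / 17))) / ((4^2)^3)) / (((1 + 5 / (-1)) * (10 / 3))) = -51 / 114688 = -0.00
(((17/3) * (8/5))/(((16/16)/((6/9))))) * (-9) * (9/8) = -306/5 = -61.20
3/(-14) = -3/14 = -0.21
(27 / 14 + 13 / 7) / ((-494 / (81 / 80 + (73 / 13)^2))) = -0.25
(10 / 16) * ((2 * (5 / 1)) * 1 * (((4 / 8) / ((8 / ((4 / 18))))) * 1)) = 0.09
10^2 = 100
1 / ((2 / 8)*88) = 1 / 22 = 0.05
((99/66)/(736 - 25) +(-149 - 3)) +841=326587/474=689.00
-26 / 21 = -1.24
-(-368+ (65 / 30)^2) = 13079 / 36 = 363.31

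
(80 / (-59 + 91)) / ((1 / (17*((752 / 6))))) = 15980 / 3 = 5326.67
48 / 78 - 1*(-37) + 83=1568 / 13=120.62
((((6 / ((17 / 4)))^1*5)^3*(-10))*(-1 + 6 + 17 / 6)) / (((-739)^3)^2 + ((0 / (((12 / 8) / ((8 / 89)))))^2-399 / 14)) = -54144000 / 320090942935466877269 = -0.00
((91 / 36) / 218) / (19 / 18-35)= -7 / 20492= -0.00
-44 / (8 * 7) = -0.79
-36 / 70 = -18 / 35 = -0.51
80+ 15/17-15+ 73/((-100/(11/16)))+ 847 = 24816749/27200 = 912.38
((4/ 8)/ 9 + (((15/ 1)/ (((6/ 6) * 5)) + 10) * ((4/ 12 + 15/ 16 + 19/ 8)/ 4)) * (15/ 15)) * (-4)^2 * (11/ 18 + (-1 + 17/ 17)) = 75427/ 648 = 116.40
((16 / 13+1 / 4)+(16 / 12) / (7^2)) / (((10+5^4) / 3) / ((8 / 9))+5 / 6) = 23054 / 3653195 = 0.01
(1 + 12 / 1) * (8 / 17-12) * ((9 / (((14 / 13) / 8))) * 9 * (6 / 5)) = -9199008 / 85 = -108223.62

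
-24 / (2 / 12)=-144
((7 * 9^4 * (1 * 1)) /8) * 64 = 367416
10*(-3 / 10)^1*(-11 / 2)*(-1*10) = -165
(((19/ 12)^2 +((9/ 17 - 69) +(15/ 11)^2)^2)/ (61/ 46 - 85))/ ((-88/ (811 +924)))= 107943551621217065/ 103188586412736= 1046.08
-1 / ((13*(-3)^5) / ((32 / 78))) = 0.00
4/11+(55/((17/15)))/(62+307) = 11389/23001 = 0.50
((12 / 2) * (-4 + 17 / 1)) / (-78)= -1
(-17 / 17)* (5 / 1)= -5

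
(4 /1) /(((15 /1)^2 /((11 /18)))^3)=1331 /16607531250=0.00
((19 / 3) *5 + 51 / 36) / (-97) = -397 / 1164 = -0.34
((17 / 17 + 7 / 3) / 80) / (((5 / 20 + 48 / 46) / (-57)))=-437 / 238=-1.84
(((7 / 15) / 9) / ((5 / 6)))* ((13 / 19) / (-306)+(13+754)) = 1248611 / 26163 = 47.72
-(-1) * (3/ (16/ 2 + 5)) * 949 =219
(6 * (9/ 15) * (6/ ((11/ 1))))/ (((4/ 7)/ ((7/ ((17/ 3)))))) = 3969/ 935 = 4.24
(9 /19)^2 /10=81 /3610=0.02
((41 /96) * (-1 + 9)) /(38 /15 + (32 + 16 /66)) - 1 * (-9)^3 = 16734263 /22952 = 729.10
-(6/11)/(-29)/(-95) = -0.00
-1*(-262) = 262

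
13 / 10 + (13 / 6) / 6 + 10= 2099 / 180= 11.66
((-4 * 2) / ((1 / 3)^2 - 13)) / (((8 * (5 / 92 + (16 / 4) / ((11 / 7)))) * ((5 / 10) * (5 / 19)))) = 28842 / 127165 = 0.23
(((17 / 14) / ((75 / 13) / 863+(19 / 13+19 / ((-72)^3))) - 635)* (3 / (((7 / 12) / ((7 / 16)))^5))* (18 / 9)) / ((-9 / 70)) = 2210647626333963 / 314773908224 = 7022.97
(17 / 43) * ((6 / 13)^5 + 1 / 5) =6972941 / 79827995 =0.09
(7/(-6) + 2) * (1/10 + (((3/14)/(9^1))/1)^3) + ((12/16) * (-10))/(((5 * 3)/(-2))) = 481577/444528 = 1.08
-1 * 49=-49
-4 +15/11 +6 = 37/11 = 3.36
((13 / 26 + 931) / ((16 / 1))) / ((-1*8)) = -1863 / 256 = -7.28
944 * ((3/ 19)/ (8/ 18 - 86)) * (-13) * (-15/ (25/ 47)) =-23359752/ 36575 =-638.68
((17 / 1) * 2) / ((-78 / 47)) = -799 / 39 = -20.49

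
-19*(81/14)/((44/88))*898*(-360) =497527920/7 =71075417.14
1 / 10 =0.10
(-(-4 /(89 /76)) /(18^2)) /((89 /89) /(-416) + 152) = 31616 /455832279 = 0.00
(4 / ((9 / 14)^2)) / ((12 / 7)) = 1372 / 243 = 5.65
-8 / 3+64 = 184 / 3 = 61.33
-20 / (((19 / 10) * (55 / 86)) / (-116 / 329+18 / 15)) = -959072 / 68761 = -13.95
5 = 5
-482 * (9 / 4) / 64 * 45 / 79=-97605 / 10112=-9.65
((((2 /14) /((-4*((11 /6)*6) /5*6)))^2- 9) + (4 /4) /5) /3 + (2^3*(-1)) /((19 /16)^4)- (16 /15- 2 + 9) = -20058463236503 /1335179305152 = -15.02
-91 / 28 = -13 / 4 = -3.25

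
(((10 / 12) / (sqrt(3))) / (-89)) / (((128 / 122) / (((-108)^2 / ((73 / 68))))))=-419985 *sqrt(3) / 12994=-55.98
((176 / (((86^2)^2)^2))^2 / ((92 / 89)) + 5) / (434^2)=16087667669883792126122238080529 / 606041746325726309941576054773542912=0.00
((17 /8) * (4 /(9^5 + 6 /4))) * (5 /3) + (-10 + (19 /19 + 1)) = -2834339 /354303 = -8.00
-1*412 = -412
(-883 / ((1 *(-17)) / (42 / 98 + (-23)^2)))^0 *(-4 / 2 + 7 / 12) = -17 / 12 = -1.42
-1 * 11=-11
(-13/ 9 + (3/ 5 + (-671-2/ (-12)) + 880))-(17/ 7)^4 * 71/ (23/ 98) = -1046268257/ 101430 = -10315.18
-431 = -431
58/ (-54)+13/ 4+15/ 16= 1345/ 432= 3.11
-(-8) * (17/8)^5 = 1419857/4096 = 346.64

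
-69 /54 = -23 /18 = -1.28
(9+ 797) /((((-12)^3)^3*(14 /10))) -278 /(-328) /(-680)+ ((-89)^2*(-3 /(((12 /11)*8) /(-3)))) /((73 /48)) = 24676704053343355493 /4594358721576960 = 5371.09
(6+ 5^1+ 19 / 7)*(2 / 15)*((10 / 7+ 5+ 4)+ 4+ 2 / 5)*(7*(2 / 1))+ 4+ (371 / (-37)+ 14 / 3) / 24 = 178735523 / 466200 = 383.39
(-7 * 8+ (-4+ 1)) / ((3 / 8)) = -472 / 3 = -157.33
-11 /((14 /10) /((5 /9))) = -275 /63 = -4.37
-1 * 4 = -4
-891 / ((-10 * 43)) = 891 / 430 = 2.07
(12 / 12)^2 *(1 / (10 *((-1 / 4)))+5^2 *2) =248 / 5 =49.60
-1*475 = -475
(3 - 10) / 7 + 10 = 9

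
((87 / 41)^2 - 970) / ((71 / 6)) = -9738006 / 119351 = -81.59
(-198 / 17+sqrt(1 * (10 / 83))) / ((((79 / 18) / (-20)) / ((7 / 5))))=99792 / 1343- 504 * sqrt(830) / 6557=72.09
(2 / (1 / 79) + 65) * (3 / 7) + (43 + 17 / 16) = 15639 / 112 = 139.63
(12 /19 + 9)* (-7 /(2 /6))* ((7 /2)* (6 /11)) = -80703 /209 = -386.14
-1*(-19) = 19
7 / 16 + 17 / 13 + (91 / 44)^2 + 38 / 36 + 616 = 623.08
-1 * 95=-95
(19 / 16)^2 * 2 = 361 / 128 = 2.82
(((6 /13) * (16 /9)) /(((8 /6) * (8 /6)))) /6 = 1 /13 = 0.08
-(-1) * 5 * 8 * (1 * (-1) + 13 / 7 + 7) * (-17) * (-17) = 635800 / 7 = 90828.57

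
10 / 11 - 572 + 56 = -5666 / 11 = -515.09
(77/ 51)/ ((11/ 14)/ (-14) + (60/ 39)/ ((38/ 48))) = 0.80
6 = 6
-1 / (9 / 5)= -0.56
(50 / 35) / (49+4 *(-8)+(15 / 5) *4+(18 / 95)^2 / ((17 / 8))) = 1534250 / 31163419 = 0.05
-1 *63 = -63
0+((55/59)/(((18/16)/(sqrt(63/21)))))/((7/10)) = 2.05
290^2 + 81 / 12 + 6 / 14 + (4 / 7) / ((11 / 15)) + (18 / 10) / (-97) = 12564043963 / 149380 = 84107.94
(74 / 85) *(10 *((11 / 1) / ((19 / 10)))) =16280 / 323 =50.40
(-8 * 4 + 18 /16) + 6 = -199 /8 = -24.88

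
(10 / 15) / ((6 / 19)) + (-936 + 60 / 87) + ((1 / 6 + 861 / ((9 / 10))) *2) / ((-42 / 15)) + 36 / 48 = -11809009 / 7308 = -1615.90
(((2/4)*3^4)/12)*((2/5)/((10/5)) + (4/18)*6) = 207/40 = 5.18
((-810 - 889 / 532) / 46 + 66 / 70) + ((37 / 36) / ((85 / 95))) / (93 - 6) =-27181879777 / 1628733960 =-16.69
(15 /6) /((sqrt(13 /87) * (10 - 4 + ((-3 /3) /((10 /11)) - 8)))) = -25 * sqrt(1131) /403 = -2.09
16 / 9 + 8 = 88 / 9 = 9.78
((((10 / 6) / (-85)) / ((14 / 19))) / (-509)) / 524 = 0.00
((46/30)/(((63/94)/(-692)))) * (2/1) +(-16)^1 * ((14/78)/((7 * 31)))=-1205864864/380835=-3166.37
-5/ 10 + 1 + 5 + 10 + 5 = 41/ 2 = 20.50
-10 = -10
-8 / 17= -0.47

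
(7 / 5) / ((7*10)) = 1 / 50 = 0.02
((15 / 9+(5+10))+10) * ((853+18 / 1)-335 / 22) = 753080 / 33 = 22820.61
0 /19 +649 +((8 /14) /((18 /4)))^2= 2575945 /3969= 649.02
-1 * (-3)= 3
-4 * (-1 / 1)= 4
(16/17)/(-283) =-16/4811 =-0.00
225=225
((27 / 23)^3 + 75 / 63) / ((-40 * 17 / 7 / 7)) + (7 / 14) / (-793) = -0.20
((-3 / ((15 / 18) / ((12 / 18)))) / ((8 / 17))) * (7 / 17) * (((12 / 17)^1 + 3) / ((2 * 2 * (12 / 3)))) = -1323 / 2720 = -0.49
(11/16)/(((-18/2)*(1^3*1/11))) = -121/144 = -0.84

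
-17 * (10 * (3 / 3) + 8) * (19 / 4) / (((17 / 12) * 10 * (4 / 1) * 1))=-513 / 20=-25.65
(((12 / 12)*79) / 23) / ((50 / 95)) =1501 / 230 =6.53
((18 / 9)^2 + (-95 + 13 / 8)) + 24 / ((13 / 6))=-8143 / 104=-78.30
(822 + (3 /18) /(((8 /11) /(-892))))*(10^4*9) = 55582500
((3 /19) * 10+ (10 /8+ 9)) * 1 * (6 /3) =899 /38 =23.66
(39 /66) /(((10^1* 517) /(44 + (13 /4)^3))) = 65169 /7279360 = 0.01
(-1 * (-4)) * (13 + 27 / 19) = 1096 / 19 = 57.68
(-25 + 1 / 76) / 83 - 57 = -361455 / 6308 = -57.30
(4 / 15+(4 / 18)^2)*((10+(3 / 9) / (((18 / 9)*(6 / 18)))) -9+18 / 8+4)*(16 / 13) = 15872 / 5265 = 3.01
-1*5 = -5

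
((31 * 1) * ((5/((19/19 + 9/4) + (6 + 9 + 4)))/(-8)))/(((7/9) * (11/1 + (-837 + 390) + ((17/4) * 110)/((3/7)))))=-4185/2447767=-0.00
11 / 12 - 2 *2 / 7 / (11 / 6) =559 / 924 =0.60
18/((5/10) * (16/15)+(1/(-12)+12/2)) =120/43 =2.79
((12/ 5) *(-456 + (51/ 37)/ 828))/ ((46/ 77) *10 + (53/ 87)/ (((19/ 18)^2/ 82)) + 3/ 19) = -750758026403/ 34962787807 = -21.47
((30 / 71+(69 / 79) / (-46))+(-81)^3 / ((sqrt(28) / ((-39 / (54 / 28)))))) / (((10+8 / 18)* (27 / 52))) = 19617 / 263623+6652854* sqrt(7) / 47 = 374506.40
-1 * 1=-1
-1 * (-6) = 6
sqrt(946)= 30.76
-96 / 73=-1.32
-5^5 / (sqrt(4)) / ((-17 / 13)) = 40625 / 34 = 1194.85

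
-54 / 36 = -3 / 2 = -1.50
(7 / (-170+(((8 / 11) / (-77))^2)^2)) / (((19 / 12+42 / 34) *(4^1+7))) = -33407130065694 / 25154773530431275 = -0.00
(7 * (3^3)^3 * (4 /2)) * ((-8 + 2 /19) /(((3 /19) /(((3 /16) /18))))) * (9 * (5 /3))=-2152828.12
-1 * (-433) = 433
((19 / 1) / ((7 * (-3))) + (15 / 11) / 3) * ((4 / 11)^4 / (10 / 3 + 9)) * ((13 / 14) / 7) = -173056 / 2043898241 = -0.00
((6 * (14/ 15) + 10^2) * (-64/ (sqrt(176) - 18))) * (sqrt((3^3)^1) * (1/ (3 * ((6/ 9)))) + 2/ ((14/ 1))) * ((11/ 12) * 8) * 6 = 1486848 * sqrt(11)/ 1295 + 6690816/ 1295 + 2230272 * sqrt(33)/ 185 + 10036224 * sqrt(3)/ 185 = 172191.85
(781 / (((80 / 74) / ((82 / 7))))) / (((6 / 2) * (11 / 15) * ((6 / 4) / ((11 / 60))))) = 1184777 / 2520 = 470.15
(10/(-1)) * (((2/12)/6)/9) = -0.03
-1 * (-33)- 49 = -16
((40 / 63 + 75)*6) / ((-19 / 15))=-47650 / 133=-358.27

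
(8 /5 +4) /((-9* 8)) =-7 /90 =-0.08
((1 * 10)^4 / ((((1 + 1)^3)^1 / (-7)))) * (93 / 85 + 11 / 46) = -4561375 / 391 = -11665.92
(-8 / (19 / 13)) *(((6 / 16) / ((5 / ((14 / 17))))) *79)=-43134 / 1615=-26.71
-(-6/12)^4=-1/16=-0.06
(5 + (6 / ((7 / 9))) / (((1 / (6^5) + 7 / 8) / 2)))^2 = 1162047348289 / 2269093225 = 512.12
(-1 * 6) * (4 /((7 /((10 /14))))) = -2.45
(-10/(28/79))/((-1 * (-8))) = -395/112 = -3.53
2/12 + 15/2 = 23/3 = 7.67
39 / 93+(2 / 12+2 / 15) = 223 / 310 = 0.72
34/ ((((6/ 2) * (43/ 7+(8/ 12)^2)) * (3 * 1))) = 238/ 415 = 0.57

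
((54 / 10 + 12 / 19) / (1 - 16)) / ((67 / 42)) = -8022 / 31825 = -0.25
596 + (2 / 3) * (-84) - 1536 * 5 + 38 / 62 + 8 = -221073 / 31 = -7131.39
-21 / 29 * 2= -42 / 29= -1.45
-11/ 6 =-1.83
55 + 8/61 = 3363/61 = 55.13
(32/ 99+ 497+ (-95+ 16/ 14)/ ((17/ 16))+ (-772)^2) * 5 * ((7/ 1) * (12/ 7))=140522115620/ 3927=35783579.23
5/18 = 0.28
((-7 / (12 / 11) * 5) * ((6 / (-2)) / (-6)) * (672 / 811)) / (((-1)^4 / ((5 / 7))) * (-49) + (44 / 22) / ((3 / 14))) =23100 / 102997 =0.22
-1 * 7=-7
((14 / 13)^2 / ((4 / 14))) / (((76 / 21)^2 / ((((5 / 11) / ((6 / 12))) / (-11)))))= -0.03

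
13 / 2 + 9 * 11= 211 / 2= 105.50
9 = 9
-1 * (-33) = 33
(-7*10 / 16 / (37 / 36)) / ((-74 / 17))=5355 / 5476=0.98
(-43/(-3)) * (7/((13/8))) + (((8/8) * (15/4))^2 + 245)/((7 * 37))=10140407/161616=62.74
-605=-605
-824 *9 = -7416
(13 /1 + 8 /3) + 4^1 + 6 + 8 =101 /3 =33.67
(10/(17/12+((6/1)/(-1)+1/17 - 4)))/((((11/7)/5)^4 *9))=-1020425000/76382097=-13.36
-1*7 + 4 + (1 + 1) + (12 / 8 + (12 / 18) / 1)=1.17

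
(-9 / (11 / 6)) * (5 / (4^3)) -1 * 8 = -2951 / 352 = -8.38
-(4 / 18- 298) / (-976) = -335 / 1098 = -0.31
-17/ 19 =-0.89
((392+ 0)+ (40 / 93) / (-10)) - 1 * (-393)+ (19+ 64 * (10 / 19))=1480112 / 1767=837.64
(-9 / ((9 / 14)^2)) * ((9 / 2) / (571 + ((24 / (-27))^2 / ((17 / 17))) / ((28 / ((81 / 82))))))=-28126 / 163885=-0.17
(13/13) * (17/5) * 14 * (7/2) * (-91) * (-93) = 7049679/5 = 1409935.80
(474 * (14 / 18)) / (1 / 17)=18802 / 3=6267.33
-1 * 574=-574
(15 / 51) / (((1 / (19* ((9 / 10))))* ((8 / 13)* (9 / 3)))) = 741 / 272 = 2.72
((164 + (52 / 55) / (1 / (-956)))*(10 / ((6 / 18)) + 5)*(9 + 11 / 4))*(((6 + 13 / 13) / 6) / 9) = -7809473 / 198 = -39441.78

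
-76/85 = -0.89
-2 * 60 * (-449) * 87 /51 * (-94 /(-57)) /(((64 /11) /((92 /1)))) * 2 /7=1548327110 /2261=684797.48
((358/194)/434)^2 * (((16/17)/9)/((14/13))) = 833066/474517689471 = 0.00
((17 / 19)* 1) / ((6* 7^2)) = 17 / 5586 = 0.00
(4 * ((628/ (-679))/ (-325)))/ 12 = 628/ 662025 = 0.00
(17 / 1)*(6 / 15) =34 / 5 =6.80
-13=-13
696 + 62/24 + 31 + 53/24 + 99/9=17827/24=742.79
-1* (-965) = 965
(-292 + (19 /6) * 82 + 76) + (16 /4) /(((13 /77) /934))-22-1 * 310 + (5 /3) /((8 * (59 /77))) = 134013639 /6136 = 21840.55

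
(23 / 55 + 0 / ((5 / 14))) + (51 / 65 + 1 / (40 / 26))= 5299 / 2860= 1.85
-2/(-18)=1/9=0.11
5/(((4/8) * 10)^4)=1/125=0.01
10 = 10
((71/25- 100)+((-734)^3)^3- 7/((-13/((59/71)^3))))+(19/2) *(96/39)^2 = -93511774574342406562187611635285386/1512173975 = -61839296351031571325771300.00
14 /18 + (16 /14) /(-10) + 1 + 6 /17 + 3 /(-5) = 1.42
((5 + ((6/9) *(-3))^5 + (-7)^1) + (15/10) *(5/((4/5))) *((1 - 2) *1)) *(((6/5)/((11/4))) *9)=-9369/55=-170.35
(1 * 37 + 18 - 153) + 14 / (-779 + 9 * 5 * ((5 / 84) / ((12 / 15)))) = -8515122 / 86873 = -98.02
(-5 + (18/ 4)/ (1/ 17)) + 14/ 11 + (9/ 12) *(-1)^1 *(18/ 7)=5455/ 77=70.84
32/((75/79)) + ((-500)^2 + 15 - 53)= 18749678/75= 249995.71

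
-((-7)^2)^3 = -117649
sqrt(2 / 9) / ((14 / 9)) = 3 * sqrt(2) / 14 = 0.30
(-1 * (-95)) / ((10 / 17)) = 323 / 2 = 161.50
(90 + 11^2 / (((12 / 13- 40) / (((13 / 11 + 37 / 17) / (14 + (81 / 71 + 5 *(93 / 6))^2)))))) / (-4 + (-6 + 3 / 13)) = -315707915710018 / 34269788637705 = -9.21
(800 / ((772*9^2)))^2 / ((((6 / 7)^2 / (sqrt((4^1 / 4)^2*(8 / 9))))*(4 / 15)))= 1225000*sqrt(2) / 2199516201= 0.00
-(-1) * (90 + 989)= 1079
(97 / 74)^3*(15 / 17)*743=10171740585 / 6888808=1476.56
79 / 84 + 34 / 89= 9887 / 7476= 1.32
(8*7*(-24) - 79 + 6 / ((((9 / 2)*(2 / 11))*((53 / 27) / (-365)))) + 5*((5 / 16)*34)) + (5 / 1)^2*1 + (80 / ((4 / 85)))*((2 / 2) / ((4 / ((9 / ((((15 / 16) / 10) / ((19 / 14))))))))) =156303691 / 2968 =52662.97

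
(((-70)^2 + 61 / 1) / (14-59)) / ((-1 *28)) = 4961 / 1260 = 3.94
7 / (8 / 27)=189 / 8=23.62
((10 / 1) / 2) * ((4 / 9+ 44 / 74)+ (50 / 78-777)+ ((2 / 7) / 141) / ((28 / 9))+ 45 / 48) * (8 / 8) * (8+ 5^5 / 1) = -148848232415195 / 12270384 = -12130690.65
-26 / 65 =-2 / 5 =-0.40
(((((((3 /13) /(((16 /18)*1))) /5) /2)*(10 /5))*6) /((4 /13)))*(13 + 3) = 81 /5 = 16.20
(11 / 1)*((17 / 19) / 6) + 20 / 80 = 431 / 228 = 1.89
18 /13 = 1.38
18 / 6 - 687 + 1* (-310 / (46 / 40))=-21932 / 23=-953.57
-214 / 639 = -0.33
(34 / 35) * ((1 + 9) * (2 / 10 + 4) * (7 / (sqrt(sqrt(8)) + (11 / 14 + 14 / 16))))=-46645014528 * sqrt(2) / 19353835 - 64322820576 / 19353835 + 38732020992 * 2^(3 / 4) / 19353835 + 56174641152 * 2^(1 / 4) / 19353835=85.44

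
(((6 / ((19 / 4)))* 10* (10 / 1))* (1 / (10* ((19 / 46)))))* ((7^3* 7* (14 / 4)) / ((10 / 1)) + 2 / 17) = 157738968 / 6137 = 25702.94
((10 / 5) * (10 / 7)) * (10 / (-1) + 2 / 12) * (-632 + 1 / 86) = 5344515 / 301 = 17755.86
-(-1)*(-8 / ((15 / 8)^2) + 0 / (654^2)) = -512 / 225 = -2.28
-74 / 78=-37 / 39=-0.95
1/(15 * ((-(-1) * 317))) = 1/4755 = 0.00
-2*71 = -142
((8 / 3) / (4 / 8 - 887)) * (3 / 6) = -8 / 5319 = -0.00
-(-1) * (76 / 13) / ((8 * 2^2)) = 19 / 104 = 0.18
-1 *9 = -9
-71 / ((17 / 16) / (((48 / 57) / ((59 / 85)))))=-90880 / 1121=-81.07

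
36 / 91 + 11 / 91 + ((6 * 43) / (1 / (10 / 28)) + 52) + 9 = 13983 / 91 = 153.66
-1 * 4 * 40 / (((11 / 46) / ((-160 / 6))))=588800 / 33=17842.42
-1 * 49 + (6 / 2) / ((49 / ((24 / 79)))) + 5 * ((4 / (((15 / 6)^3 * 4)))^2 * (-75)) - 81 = -63637982 / 483875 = -131.52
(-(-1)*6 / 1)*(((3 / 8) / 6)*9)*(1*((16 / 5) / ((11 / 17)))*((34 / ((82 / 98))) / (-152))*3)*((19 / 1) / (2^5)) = -1147041 / 144320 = -7.95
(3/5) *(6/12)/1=3/10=0.30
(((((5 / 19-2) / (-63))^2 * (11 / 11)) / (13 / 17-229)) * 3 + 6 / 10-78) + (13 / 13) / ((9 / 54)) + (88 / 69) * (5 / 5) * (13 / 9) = -2964644136527 / 42621291720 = -69.56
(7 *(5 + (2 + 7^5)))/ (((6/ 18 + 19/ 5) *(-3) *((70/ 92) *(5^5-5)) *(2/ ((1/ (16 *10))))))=-193361/ 15475200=-0.01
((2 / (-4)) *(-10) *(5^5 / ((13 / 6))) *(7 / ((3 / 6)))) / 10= 131250 / 13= 10096.15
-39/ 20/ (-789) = 13/ 5260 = 0.00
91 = 91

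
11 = 11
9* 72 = 648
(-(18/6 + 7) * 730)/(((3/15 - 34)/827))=30185500/169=178612.43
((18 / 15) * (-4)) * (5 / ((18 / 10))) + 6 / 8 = -151 / 12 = -12.58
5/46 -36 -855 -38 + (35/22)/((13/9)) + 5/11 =-3050006/3289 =-927.34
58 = 58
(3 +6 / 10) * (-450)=-1620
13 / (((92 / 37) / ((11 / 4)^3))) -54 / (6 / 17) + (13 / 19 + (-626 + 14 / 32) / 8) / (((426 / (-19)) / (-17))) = -64612663 / 627072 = -103.04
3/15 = 1/5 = 0.20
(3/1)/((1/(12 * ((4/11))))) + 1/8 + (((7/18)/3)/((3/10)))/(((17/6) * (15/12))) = 538745/40392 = 13.34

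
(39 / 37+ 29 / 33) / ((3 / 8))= 18880 / 3663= 5.15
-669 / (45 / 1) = -223 / 15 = -14.87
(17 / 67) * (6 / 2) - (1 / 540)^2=14871533 / 19537200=0.76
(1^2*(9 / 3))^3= 27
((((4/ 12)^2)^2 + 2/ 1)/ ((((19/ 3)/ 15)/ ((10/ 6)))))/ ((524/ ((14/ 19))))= 28525/ 2553714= 0.01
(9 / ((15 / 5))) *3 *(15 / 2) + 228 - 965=-1339 / 2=-669.50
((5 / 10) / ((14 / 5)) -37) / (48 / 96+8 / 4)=-1031 / 70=-14.73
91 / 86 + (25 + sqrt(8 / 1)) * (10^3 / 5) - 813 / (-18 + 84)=400 * sqrt(2) + 2359674 / 473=5554.43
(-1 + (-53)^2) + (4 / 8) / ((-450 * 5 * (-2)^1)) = 25272001 / 9000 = 2808.00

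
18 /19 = 0.95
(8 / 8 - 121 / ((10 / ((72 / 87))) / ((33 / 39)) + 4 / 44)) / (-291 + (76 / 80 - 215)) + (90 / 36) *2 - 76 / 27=2.20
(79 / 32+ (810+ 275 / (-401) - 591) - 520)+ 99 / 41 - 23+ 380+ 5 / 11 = 351008029 / 5787232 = 60.65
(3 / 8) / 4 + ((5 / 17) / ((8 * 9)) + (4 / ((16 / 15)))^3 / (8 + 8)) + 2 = 845047 / 156672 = 5.39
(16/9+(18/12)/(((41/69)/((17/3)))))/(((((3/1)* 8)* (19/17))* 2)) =201773/673056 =0.30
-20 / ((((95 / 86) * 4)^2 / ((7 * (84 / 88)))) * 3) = -2.28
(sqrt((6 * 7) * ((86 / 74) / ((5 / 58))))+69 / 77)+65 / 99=1076 / 693+2 * sqrt(4844595) / 185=25.35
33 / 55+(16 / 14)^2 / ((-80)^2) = 2941 / 4900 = 0.60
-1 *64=-64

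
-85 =-85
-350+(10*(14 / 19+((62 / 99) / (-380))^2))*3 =-3867146939 / 11793870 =-327.89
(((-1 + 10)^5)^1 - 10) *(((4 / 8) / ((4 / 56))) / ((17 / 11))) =4546003 / 17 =267411.94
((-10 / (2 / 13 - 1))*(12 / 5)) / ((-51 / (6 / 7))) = -624 / 1309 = -0.48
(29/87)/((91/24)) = 0.09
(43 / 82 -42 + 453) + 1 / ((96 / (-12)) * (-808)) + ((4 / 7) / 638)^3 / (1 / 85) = 1214359059455167217 / 2950878809505088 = 411.52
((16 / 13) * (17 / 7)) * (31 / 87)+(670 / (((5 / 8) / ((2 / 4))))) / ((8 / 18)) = 9556334 / 7917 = 1207.07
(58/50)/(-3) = -29/75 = -0.39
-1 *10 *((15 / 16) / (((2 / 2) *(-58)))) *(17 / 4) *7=8925 / 1856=4.81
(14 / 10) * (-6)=-42 / 5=-8.40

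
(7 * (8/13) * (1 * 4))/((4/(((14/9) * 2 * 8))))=107.21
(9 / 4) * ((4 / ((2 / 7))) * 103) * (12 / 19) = 2049.16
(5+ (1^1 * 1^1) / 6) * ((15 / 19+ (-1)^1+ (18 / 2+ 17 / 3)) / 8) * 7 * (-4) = -44702 / 171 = -261.42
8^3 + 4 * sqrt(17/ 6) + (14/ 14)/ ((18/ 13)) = 2 * sqrt(102)/ 3 + 9229/ 18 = 519.46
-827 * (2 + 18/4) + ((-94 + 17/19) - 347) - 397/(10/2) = -1120051/190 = -5895.01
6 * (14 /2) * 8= 336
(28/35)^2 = 16/25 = 0.64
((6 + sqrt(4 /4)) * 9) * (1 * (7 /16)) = 441 /16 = 27.56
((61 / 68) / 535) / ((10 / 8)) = 61 / 45475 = 0.00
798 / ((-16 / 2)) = -399 / 4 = -99.75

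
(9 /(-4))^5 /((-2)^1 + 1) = 59049 /1024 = 57.67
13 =13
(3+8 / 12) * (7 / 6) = 77 / 18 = 4.28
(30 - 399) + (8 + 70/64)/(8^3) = -6045405/16384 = -368.98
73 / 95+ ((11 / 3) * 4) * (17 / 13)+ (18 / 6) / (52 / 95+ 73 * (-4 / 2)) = 340063667 / 17065230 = 19.93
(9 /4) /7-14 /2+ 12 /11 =-1721 /308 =-5.59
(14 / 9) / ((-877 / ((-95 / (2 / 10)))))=6650 / 7893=0.84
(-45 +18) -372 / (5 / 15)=-1143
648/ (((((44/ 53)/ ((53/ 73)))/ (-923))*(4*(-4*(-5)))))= -210009267/ 32120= -6538.27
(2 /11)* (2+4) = 12 /11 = 1.09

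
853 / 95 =8.98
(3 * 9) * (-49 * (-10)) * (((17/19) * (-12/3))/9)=-99960/19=-5261.05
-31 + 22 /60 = -919 /30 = -30.63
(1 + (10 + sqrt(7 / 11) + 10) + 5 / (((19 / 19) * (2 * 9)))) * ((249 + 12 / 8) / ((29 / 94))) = 23547 * sqrt(77) / 319 + 3006167 / 174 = 17924.55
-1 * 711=-711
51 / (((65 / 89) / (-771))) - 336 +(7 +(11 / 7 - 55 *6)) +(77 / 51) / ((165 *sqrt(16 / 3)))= -24796113 / 455 +7 *sqrt(3) / 3060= -54496.95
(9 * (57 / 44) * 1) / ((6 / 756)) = 32319 / 22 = 1469.05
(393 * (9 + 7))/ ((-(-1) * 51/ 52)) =108992/ 17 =6411.29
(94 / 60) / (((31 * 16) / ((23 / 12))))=1081 / 178560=0.01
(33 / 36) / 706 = 11 / 8472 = 0.00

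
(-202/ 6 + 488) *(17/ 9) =23171/ 27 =858.19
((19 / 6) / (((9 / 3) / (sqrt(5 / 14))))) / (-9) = -19 * sqrt(70) / 2268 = -0.07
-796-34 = -830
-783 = -783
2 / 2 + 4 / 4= 2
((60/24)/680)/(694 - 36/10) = 5/938944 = 0.00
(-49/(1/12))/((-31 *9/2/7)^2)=-38416/25947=-1.48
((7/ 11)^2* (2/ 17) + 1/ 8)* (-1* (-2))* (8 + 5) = 36933/ 8228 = 4.49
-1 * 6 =-6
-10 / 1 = -10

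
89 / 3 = 29.67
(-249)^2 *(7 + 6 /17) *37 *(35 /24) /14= 477924375 /272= 1757074.91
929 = 929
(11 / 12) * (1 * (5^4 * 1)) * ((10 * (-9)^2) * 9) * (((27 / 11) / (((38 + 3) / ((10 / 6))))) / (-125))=-273375 / 82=-3333.84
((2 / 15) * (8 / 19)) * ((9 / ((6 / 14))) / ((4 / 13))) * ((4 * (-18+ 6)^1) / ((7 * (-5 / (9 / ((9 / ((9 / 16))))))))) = 1404 / 475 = 2.96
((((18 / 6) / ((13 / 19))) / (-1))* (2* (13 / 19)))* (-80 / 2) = 240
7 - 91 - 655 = -739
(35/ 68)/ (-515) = -7/ 7004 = -0.00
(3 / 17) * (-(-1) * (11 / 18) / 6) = 11 / 612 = 0.02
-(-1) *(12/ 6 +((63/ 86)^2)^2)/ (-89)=-125154593/ 4868372624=-0.03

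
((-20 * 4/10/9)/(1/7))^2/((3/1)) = 3136/243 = 12.91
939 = 939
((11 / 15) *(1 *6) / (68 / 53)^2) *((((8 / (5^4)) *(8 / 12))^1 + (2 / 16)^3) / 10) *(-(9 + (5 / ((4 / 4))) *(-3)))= 311060233 / 18496000000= 0.02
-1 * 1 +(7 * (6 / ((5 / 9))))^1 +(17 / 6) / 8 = 17989 / 240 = 74.95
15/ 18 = 0.83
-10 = -10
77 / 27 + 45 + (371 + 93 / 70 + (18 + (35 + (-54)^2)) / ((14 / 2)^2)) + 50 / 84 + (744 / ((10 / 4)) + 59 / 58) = 59851349 / 76734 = 779.98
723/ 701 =1.03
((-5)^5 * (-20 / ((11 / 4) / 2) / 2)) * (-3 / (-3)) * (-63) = -15750000 / 11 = -1431818.18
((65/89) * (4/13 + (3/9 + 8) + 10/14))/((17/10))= 127700/31773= 4.02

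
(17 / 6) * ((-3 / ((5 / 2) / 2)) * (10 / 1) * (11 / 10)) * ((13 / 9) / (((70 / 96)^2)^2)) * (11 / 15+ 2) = -39192231936 / 37515625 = -1044.69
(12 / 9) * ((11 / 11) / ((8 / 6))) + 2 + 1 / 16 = 49 / 16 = 3.06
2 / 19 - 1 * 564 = -10714 / 19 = -563.89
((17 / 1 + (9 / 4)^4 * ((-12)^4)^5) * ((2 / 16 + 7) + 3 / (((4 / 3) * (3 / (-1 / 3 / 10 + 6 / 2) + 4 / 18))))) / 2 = 3474987252783634075041213591 / 7904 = 439649196961492165364526.00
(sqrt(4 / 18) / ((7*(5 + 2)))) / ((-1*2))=-sqrt(2) / 294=-0.00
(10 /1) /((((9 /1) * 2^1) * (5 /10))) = 10 /9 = 1.11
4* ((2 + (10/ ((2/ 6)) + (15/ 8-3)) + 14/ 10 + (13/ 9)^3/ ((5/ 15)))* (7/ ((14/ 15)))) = 1239.48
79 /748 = 0.11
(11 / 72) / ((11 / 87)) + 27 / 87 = 1057 / 696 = 1.52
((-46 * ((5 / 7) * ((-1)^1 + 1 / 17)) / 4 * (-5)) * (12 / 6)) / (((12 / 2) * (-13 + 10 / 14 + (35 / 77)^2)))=556600 / 521781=1.07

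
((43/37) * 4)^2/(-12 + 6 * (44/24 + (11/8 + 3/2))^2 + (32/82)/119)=13856672256/77596123351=0.18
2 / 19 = 0.11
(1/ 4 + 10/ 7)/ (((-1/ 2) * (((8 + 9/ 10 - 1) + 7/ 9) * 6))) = -705/ 10934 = -0.06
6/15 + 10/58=83/145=0.57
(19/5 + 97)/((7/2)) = 144/5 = 28.80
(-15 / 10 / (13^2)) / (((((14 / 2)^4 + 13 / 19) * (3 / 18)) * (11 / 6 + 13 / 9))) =-1539 / 227498336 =-0.00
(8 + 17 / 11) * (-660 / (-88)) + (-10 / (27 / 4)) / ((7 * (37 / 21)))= 523595 / 7326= 71.47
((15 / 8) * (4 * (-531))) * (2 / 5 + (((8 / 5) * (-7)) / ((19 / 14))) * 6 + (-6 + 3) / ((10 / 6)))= 7705341 / 38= 202772.13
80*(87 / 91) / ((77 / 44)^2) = 111360 / 4459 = 24.97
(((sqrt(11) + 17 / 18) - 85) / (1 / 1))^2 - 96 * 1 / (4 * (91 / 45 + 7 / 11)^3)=163264882093549 / 23076115272 - 1513 * sqrt(11) / 9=6517.50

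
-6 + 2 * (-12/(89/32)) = -1302/89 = -14.63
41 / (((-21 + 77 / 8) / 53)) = -17384 / 91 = -191.03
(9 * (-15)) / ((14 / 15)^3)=-455625 / 2744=-166.04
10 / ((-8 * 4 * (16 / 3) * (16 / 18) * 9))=-0.01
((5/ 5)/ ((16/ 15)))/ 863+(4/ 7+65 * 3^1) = 18903257/ 96656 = 195.57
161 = 161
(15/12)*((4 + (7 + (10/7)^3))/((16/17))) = 18.48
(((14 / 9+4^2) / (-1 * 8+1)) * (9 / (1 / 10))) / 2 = -790 / 7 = -112.86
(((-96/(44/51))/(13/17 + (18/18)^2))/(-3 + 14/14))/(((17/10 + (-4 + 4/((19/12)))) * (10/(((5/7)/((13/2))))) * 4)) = 16473/43043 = 0.38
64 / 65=0.98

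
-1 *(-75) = 75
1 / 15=0.07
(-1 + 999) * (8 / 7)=7984 / 7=1140.57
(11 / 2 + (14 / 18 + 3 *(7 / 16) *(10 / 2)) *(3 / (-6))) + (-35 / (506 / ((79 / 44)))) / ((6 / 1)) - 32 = -24198077 / 801504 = -30.19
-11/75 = -0.15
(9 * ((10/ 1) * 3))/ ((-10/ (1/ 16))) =-27/ 16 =-1.69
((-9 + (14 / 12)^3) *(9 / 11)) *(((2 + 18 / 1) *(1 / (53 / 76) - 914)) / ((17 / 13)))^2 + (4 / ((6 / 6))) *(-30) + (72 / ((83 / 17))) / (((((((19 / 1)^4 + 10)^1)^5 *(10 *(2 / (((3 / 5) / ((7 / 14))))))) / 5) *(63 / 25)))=-230474002121826765299508043675891906584425100 / 195099895633929957878162227443204341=-1181312790.42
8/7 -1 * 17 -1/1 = -118/7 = -16.86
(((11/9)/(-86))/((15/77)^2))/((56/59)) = -549703/1393200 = -0.39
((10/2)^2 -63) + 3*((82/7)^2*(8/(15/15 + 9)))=71378/245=291.34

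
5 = 5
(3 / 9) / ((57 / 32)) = 32 / 171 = 0.19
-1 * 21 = -21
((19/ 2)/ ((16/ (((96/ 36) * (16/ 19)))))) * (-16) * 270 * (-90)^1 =518400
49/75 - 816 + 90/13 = -788213/975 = -808.42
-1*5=-5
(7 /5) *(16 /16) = 7 /5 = 1.40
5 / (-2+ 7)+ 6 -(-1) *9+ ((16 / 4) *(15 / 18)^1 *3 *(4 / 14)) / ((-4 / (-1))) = 117 / 7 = 16.71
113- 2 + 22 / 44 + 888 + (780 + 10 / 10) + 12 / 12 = 3563 / 2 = 1781.50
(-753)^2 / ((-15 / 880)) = -33264528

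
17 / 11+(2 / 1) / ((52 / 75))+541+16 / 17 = 2656457 / 4862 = 546.37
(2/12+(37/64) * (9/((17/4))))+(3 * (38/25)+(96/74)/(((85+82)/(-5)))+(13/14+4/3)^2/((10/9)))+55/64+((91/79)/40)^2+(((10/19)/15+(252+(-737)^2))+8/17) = 543432.88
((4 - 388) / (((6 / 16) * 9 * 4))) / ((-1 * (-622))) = -128 / 2799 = -0.05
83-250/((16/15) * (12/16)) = -459/2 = -229.50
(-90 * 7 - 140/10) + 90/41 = -26314/41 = -641.80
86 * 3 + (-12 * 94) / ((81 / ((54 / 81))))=20146 / 81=248.72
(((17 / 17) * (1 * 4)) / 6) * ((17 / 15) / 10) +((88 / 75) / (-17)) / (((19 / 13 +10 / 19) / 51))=-187277 / 110475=-1.70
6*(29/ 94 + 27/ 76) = 7113/ 1786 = 3.98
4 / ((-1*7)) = -4 / 7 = -0.57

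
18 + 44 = 62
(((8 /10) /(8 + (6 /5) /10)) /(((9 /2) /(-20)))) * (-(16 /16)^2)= 800 /1827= 0.44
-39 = -39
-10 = -10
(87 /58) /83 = 3 /166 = 0.02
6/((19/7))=42/19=2.21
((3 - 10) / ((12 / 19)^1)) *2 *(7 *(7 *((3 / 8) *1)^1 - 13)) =1609.85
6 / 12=1 / 2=0.50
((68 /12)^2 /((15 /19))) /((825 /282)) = 516154 /37125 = 13.90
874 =874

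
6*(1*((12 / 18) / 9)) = 4 / 9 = 0.44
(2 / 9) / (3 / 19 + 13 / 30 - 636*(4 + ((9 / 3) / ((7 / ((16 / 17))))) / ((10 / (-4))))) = -45220 / 496677099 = -0.00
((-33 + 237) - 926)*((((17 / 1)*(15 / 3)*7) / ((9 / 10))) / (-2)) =2147950 / 9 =238661.11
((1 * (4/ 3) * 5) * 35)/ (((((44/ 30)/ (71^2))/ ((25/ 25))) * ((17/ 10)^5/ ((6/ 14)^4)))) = 10208025000000/ 5357120461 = 1905.51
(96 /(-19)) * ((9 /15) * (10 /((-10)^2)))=-144 /475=-0.30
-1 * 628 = -628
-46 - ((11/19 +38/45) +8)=-47387/855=-55.42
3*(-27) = -81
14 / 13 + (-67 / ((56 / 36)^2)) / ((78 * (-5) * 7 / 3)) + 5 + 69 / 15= 1909763 / 178360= 10.71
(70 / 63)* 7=70 / 9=7.78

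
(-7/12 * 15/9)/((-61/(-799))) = -27965/2196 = -12.73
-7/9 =-0.78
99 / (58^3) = 99 / 195112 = 0.00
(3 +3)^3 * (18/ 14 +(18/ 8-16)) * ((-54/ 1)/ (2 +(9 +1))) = 12115.29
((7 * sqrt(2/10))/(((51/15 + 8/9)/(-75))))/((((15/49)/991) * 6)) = -5098695 * sqrt(5)/386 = -29536.34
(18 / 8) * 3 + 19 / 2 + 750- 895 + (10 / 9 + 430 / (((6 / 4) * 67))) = -297545 / 2412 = -123.36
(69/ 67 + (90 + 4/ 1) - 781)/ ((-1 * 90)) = 1532/ 201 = 7.62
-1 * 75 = -75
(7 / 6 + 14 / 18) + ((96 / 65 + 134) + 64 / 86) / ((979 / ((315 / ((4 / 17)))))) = 927060463 / 4925349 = 188.22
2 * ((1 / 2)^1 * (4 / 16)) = 1 / 4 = 0.25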